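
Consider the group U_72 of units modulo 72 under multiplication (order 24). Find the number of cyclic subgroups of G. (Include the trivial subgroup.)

Group the elements of G by the cyclic subgroup they generate; each cyclic subgroup of order d accounts for φ(d) elements.
Cyclic subgroups by order — order 1: 1; order 2: 7; order 3: 1; order 6: 7.
Total: 16.

16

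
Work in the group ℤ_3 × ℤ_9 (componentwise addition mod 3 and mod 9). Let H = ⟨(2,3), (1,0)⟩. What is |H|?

9

|⟨(2,3)⟩| = 3 and |⟨(1,0)⟩| = 3, so |H| is a multiple of lcm(3, 3) = 3 and divides |G| = 27.
Closing under the operation: H = {(0,0), (0,3), (0,6), (1,0), (1,3), (1,6), (2,0), (2,3), (2,6)}, so |H| = 9.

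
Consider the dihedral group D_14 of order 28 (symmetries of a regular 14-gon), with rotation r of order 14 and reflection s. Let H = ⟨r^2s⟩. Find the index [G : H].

14

|⟨r^2s⟩| = 2 and |G| = 28.
By Lagrange, [G : H] = |G|/|H| = 28/2 = 14.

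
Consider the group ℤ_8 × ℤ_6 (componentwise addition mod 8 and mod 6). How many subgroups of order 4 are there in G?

3

|G| = 48 and 4 | 48, so subgroups of order 4 are possible by Lagrange.
The subgroups of order 4 are: {(0,0), (0,3), (4,0), (4,3)}; {(0,0), (2,0), (4,0), (6,0)}; {(0,0), (2,3), (4,0), (6,3)}.
So G has 3 subgroups of order 4.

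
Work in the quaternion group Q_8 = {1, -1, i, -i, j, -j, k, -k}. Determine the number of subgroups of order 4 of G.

|G| = 8 and 4 | 8, so subgroups of order 4 are possible by Lagrange.
The subgroups of order 4 are: {1, -1, i, -i}; {1, -1, j, -j}; {1, -1, k, -k}.
So G has 3 subgroups of order 4.

3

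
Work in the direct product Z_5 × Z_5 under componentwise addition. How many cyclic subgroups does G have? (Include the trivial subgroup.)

7

A cyclic subgroup of order d is generated by each of its φ(d) elements of order d, so the cyclic subgroups of order d number (#elements of order d)/φ(d).
Cyclic subgroups by order — order 1: 1; order 5: 6.
Total: 7.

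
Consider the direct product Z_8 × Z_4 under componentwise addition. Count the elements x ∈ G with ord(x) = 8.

An element (a,b) has order lcm(ord(a), ord(b)); count pairs with lcm equal to 8.
Enumerating gives 16 such elements.

16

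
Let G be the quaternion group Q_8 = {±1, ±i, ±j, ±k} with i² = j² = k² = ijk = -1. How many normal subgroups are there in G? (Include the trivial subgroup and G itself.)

6

G has 6 subgroups. Checking conjugation-invariance by order — order 1: 1/1 normal; order 2: 1/1 normal; order 4: 3/3 normal; order 8: 1/1 normal.
Total normal subgroups: 6.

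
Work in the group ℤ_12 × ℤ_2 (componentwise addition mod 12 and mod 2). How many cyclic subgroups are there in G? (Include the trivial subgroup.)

12

Group the elements of G by the cyclic subgroup they generate; each cyclic subgroup of order d accounts for φ(d) elements.
Cyclic subgroups by order — order 1: 1; order 2: 3; order 3: 1; order 4: 2; order 6: 3; order 12: 2.
Total: 12.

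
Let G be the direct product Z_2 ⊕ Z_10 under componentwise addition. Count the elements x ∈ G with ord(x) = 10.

An element (a,b) has order lcm(ord(a), ord(b)); count pairs with lcm equal to 10.
Enumerating gives 12 such elements.

12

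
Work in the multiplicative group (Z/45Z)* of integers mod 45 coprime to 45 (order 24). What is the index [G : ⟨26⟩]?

|⟨26⟩| = 2 and |G| = 24.
By Lagrange, [G : H] = |G|/|H| = 24/2 = 12.

12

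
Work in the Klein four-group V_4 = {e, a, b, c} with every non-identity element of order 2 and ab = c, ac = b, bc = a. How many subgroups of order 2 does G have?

3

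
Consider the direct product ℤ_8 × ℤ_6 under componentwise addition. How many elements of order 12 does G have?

8

An element (a,b) has order lcm(ord(a), ord(b)); count pairs with lcm equal to 12.
Enumerating gives 8 such elements.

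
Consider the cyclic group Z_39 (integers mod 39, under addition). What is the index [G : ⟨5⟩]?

1

|⟨5⟩| = 39 and |G| = 39.
By Lagrange, [G : H] = |G|/|H| = 39/39 = 1.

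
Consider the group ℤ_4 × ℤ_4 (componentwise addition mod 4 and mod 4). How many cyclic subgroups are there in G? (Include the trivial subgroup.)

10

Each element a generates a cyclic subgroup ⟨a⟩; distinct elements may generate the same one (a cyclic group of order d has φ(d) generators).
Cyclic subgroups by order — order 1: 1; order 2: 3; order 4: 6.
Total: 10.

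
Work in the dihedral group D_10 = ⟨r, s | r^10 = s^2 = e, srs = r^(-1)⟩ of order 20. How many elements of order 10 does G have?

4

The elements of order 10 are: r, r^3, r^7, r^9.
That's 4.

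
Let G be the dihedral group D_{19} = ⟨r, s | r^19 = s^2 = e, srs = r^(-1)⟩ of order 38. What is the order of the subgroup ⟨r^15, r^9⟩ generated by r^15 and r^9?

|⟨r^15⟩| = 19 and |⟨r^9⟩| = 19, so |H| is a multiple of lcm(19, 19) = 19 and divides |G| = 38.
Closing under the operation: H = {e, r, r^2, r^3, r^4, r^5, r^6, r^7, r^8, r^9, r^10, r^11, r^12, r^13, r^14, r^15, r^16, r^17, r^18}, so |H| = 19.

19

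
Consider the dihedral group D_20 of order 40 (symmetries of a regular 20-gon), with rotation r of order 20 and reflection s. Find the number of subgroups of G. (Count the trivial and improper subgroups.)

48

|G| = 40, so by Lagrange every subgroup order divides 40. Divisors: 1, 2, 4, 5, 8, 10, 20, 40.
Subgroups by order — order 1: 1; order 2: 21; order 4: 11; order 5: 1; order 8: 5; order 10: 5; order 20: 3; order 40: 1.
Total: 1 + 21 + 11 + 1 + 5 + 5 + 3 + 1 = 48.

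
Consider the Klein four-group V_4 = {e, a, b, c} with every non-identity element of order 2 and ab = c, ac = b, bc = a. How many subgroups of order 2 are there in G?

3

|G| = 4 and 2 | 4, so subgroups of order 2 are possible by Lagrange.
The subgroups of order 2 are: {e, a}; {e, b}; {e, c}.
So G has 3 subgroups of order 2.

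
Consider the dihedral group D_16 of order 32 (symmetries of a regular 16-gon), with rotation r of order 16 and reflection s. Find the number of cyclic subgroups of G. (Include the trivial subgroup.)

21

A cyclic subgroup of order d is generated by each of its φ(d) elements of order d, so the cyclic subgroups of order d number (#elements of order d)/φ(d).
Cyclic subgroups by order — order 1: 1; order 2: 17; order 4: 1; order 8: 1; order 16: 1.
Total: 21.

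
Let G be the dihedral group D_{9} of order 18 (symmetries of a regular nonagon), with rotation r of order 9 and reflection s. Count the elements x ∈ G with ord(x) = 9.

6

The elements of order 9 are: r, r^2, r^4, r^5, r^7, r^8.
That's 6.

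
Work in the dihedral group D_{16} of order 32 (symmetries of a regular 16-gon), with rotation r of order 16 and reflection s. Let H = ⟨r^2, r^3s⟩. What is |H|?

|⟨r^2⟩| = 8 and |⟨r^3s⟩| = 2, so |H| is a multiple of lcm(8, 2) = 8 and divides |G| = 32.
Closing under the operation: H = {e, r^2, r^4, r^6, r^8, r^10, r^12, r^14, rs, r^3s, r^5s, r^7s, r^9s, r^11s, r^13s, r^15s}, so |H| = 16.

16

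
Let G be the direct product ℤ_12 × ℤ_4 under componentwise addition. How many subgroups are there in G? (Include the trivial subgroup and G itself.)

|G| = 48, so by Lagrange every subgroup order divides 48. Divisors: 1, 2, 3, 4, 6, 8, 12, 16, 24, 48.
Subgroups by order — order 1: 1; order 2: 3; order 3: 1; order 4: 7; order 6: 3; order 8: 3; order 12: 7; order 16: 1; order 24: 3; order 48: 1.
Total: 1 + 3 + 1 + 7 + 3 + 3 + 7 + 1 + 3 + 1 = 30.

30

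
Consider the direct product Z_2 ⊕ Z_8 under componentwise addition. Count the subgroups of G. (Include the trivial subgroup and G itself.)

|G| = 16, so by Lagrange every subgroup order divides 16. Divisors: 1, 2, 4, 8, 16.
Subgroups by order — order 1: 1; order 2: 3; order 4: 3; order 8: 3; order 16: 1.
Total: 1 + 3 + 3 + 3 + 1 = 11.

11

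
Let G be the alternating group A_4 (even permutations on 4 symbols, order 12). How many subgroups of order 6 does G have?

0

|G| = 12 and 6 | 12, so subgroups of order 6 are possible by Lagrange.
Checking all subgroups of G, none has order 6.
So G has 0 subgroups of order 6.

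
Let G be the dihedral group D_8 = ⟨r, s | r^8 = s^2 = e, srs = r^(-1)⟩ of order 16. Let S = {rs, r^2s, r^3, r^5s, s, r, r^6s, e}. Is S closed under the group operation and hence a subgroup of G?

No

r ∈ S but its inverse r^7 ∉ S, so S is not a subgroup.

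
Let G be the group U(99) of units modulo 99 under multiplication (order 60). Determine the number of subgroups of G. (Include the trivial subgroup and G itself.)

20

|G| = 60, so by Lagrange every subgroup order divides 60. Divisors: 1, 2, 3, 4, 5, 6, 10, 12, 15, 20, 30, 60.
Subgroups by order — order 1: 1; order 2: 3; order 3: 1; order 4: 1; order 5: 1; order 6: 3; order 10: 3; order 12: 1; order 15: 1; order 20: 1; order 30: 3; order 60: 1.
Total: 1 + 3 + 1 + 1 + 1 + 3 + 3 + 1 + 1 + 1 + 3 + 1 = 20.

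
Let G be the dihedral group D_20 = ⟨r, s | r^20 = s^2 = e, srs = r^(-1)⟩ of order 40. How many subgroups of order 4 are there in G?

11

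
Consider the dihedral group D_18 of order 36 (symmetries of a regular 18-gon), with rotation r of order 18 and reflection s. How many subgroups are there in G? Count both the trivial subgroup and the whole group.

|G| = 36, so by Lagrange every subgroup order divides 36. Divisors: 1, 2, 3, 4, 6, 9, 12, 18, 36.
Subgroups by order — order 1: 1; order 2: 19; order 3: 1; order 4: 9; order 6: 7; order 9: 1; order 12: 3; order 18: 3; order 36: 1.
Total: 1 + 19 + 1 + 9 + 7 + 1 + 3 + 3 + 1 = 45.

45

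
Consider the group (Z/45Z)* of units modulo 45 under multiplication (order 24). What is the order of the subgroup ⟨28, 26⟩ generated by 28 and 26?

|⟨28⟩| = 4 and |⟨26⟩| = 2, so |H| is a multiple of lcm(4, 2) = 4 and divides |G| = 24.
Closing under the operation: H = {1, 8, 17, 19, 26, 28, 37, 44}, so |H| = 8.

8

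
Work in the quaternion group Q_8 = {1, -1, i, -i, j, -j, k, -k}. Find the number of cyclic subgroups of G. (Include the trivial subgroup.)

5

A cyclic subgroup of order d is generated by each of its φ(d) elements of order d, so the cyclic subgroups of order d number (#elements of order d)/φ(d).
Cyclic subgroups by order — order 1: 1; order 2: 1; order 4: 3.
Total: 5.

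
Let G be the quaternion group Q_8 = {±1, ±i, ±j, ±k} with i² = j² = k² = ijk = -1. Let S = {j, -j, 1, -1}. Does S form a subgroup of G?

Yes

|S| = 4 divides |G| = 8, consistent with Lagrange.
S contains the identity, every element's inverse is in S, and S is closed under ·: it is a subgroup.
In fact S = ⟨j⟩.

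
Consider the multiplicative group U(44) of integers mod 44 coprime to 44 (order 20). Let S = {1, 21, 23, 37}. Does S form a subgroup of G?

37 ∈ S but its inverse 25 ∉ S, so S is not a subgroup.

No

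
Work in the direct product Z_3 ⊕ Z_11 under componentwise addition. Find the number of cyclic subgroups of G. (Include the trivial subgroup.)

Each element a generates a cyclic subgroup ⟨a⟩; distinct elements may generate the same one (a cyclic group of order d has φ(d) generators).
Cyclic subgroups by order — order 1: 1; order 3: 1; order 11: 1; order 33: 1.
Total: 4.

4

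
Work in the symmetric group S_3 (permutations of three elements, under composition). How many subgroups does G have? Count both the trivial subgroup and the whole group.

6

|G| = 6, so by Lagrange every subgroup order divides 6. Divisors: 1, 2, 3, 6.
Subgroups by order — order 1: 1; order 2: 3; order 3: 1; order 6: 1.
Total: 1 + 3 + 1 + 1 = 6.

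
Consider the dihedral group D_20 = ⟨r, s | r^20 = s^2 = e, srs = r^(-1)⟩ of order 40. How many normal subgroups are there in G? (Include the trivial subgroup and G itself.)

9

G has 48 subgroups. Checking conjugation-invariance by order — order 1: 1/1 normal; order 2: 1/21 normal; order 4: 1/11 normal; order 5: 1/1 normal; order 8: 0/5 normal; order 10: 1/5 normal; order 20: 3/3 normal; order 40: 1/1 normal.
Total normal subgroups: 9.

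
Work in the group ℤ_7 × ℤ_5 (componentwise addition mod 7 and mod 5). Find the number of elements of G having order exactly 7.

6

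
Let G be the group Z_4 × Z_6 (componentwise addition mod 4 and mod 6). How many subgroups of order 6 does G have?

3

|G| = 24 and 6 | 24, so subgroups of order 6 are possible by Lagrange.
The subgroups of order 6 are: {(0,0), (0,1), (0,2), (0,3), (0,4), (0,5)}; {(0,0), (0,2), (0,4), (2,0), (2,2), (2,4)}; {(0,0), (0,2), (0,4), (2,1), (2,3), (2,5)}.
So G has 3 subgroups of order 6.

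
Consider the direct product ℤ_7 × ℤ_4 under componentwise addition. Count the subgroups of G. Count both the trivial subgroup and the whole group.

6

|G| = 28, so by Lagrange every subgroup order divides 28. Divisors: 1, 2, 4, 7, 14, 28.
Subgroups by order — order 1: 1; order 2: 1; order 4: 1; order 7: 1; order 14: 1; order 28: 1.
Total: 1 + 1 + 1 + 1 + 1 + 1 = 6.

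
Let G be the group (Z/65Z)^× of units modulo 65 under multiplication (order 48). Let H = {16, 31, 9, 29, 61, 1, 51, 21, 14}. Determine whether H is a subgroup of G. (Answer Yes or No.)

|H| = 9 does not divide |G| = 48, so by Lagrange H is not a subgroup.

No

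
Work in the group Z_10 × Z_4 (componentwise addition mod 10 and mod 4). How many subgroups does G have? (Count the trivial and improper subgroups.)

|G| = 40, so by Lagrange every subgroup order divides 40. Divisors: 1, 2, 4, 5, 8, 10, 20, 40.
Subgroups by order — order 1: 1; order 2: 3; order 4: 3; order 5: 1; order 8: 1; order 10: 3; order 20: 3; order 40: 1.
Total: 1 + 3 + 3 + 1 + 1 + 3 + 3 + 1 = 16.

16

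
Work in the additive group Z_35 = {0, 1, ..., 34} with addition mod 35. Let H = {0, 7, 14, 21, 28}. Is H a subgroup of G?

|H| = 5 divides |G| = 35, consistent with Lagrange.
H contains the identity, every element's inverse is in H, and H is closed under +: it is a subgroup.
In fact H = ⟨21⟩.

Yes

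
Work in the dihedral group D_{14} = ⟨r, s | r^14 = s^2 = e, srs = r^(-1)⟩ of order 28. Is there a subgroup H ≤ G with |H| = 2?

Yes

2 | 28. A subgroup of order 2 is {e, r^10s}.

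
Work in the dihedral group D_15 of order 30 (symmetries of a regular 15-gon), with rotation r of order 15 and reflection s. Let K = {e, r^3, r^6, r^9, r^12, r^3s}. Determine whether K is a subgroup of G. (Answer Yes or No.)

Closure fails: r^9 · r^3s = r^12s ∉ K. So K is not a subgroup.

No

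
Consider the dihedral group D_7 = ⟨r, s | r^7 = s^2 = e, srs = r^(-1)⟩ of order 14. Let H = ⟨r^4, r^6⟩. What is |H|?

7

|⟨r^4⟩| = 7 and |⟨r^6⟩| = 7, so |H| is a multiple of lcm(7, 7) = 7 and divides |G| = 14.
Closing under the operation: H = {e, r, r^2, r^3, r^4, r^5, r^6}, so |H| = 7.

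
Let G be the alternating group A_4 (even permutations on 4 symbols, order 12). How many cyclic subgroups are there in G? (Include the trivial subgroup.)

8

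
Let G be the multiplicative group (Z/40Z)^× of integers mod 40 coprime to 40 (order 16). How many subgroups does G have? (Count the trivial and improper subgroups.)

|G| = 16, so by Lagrange every subgroup order divides 16. Divisors: 1, 2, 4, 8, 16.
Subgroups by order — order 1: 1; order 2: 7; order 4: 11; order 8: 7; order 16: 1.
Total: 1 + 7 + 11 + 7 + 1 = 27.

27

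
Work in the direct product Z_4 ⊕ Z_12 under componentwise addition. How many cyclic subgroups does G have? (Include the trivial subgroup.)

20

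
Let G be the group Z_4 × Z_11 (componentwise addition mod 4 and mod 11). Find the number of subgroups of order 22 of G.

|G| = 44 and 22 | 44, so subgroups of order 22 are possible by Lagrange.
The subgroups of order 22 are: {(0,0), (0,1), (0,2), (0,3), (0,4), (0,5), (0,6), (0,7), (0,8), (0,9), (0,10), (2,0), (2,1), (2,2), (2,3), (2,4), (2,5), (2,6), (2,7), (2,8), (2,9), (2,10)}.
So G has 1 subgroup of order 22.

1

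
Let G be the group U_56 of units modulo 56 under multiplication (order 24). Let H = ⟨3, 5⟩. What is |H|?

|⟨3⟩| = 6 and |⟨5⟩| = 6, so |H| is a multiple of lcm(6, 6) = 6 and divides |G| = 24.
Closing under the operation: H = {1, 3, 5, 9, 13, 15, 19, 23, 25, 27, 39, 45}, so |H| = 12.

12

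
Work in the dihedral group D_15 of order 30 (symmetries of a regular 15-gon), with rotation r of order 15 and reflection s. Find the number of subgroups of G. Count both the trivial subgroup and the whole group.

28

|G| = 30, so by Lagrange every subgroup order divides 30. Divisors: 1, 2, 3, 5, 6, 10, 15, 30.
Subgroups by order — order 1: 1; order 2: 15; order 3: 1; order 5: 1; order 6: 5; order 10: 3; order 15: 1; order 30: 1.
Total: 1 + 15 + 1 + 1 + 5 + 3 + 1 + 1 = 28.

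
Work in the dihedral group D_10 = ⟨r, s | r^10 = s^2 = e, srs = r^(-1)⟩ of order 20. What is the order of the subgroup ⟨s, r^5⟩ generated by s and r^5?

4

|⟨s⟩| = 2 and |⟨r^5⟩| = 2, so |H| is a multiple of lcm(2, 2) = 2 and divides |G| = 20.
Closing under the operation: H = {e, r^5, s, r^5s}, so |H| = 4.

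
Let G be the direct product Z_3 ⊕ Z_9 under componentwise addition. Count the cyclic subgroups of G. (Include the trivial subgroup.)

Each element a generates a cyclic subgroup ⟨a⟩; distinct elements may generate the same one (a cyclic group of order d has φ(d) generators).
Cyclic subgroups by order — order 1: 1; order 3: 4; order 9: 3.
Total: 8.

8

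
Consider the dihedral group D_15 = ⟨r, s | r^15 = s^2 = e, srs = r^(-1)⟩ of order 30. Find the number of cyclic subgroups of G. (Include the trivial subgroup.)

19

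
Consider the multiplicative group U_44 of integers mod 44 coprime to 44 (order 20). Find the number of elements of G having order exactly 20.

0

No element of G has order 20 (even though 20 | 20).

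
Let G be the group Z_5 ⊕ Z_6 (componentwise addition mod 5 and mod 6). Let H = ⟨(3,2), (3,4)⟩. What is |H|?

15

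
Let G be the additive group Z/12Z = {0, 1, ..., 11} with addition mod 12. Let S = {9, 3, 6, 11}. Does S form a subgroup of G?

No

The identity 0 ∉ S, so S is not a subgroup.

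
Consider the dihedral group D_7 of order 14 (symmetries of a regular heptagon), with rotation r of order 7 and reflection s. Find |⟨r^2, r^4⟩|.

7

|⟨r^2⟩| = 7 and |⟨r^4⟩| = 7, so |H| is a multiple of lcm(7, 7) = 7 and divides |G| = 14.
Closing under the operation: H = {e, r, r^2, r^3, r^4, r^5, r^6}, so |H| = 7.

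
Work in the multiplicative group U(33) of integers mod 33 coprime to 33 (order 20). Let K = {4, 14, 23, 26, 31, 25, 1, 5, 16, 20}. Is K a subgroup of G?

Yes

|K| = 10 divides |G| = 20, consistent with Lagrange.
K contains the identity, every element's inverse is in K, and K is closed under ·: it is a subgroup.
In fact K = ⟨5⟩.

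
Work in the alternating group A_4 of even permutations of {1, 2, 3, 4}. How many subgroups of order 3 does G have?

|G| = 12 and 3 | 12, so subgroups of order 3 are possible by Lagrange.
The subgroups of order 3 are: {e, (1 2 3), (1 3 2)}; {e, (1 2 4), (1 4 2)}; {e, (1 3 4), (1 4 3)}; {e, (2 3 4), (2 4 3)}.
So G has 4 subgroups of order 3.

4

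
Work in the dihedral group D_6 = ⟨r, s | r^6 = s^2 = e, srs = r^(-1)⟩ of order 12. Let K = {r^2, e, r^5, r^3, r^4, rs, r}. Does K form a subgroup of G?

|K| = 7 does not divide |G| = 12, so by Lagrange K is not a subgroup.

No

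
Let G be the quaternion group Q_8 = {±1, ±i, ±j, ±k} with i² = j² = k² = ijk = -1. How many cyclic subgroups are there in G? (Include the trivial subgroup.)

Group the elements of G by the cyclic subgroup they generate; each cyclic subgroup of order d accounts for φ(d) elements.
Cyclic subgroups by order — order 1: 1; order 2: 1; order 4: 3.
Total: 5.

5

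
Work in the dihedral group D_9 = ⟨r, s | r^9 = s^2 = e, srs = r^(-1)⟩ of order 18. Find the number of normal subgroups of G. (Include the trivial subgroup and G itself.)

4

G has 16 subgroups. Checking conjugation-invariance by order — order 1: 1/1 normal; order 2: 0/9 normal; order 3: 1/1 normal; order 6: 0/3 normal; order 9: 1/1 normal; order 18: 1/1 normal.
Total normal subgroups: 4.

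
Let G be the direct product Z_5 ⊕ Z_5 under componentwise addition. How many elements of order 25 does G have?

0

An element (a,b) has order lcm(ord(a), ord(b)); count pairs with lcm equal to 25.
Enumerating gives 0 such elements.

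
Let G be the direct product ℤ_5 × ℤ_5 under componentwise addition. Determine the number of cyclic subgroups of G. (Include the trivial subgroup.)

7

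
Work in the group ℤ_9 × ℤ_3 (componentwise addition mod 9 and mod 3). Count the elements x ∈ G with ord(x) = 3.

An element (a,b) has order lcm(ord(a), ord(b)); count pairs with lcm equal to 3.
Enumerating gives 8 such elements.

8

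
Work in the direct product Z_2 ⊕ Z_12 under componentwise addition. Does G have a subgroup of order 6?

Yes

6 | 24. A subgroup of order 6 is {(0,0), (0,2), (0,4), (0,6), (0,8), (0,10)}.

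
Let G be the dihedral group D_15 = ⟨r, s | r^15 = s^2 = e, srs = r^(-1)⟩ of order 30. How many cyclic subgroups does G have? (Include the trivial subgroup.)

19

Each element a generates a cyclic subgroup ⟨a⟩; distinct elements may generate the same one (a cyclic group of order d has φ(d) generators).
Cyclic subgroups by order — order 1: 1; order 2: 15; order 3: 1; order 5: 1; order 15: 1.
Total: 19.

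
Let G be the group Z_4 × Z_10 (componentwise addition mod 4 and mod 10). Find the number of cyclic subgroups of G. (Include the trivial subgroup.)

Each element a generates a cyclic subgroup ⟨a⟩; distinct elements may generate the same one (a cyclic group of order d has φ(d) generators).
Cyclic subgroups by order — order 1: 1; order 2: 3; order 4: 2; order 5: 1; order 10: 3; order 20: 2.
Total: 12.

12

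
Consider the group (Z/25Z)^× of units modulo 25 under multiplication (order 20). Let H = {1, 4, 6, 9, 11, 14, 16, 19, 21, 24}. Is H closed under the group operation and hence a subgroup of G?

Yes

|H| = 10 divides |G| = 20, consistent with Lagrange.
H contains the identity, every element's inverse is in H, and H is closed under ·: it is a subgroup.
In fact H = ⟨4⟩.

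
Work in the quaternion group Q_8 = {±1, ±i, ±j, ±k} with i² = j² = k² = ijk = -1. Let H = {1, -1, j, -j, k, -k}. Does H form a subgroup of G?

|H| = 6 does not divide |G| = 8, so by Lagrange H is not a subgroup.

No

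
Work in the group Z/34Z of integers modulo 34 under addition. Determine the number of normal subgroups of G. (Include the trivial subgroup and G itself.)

4

G is abelian, so every subgroup is normal.
G has 4 subgroups in total, hence 4 normal subgroups.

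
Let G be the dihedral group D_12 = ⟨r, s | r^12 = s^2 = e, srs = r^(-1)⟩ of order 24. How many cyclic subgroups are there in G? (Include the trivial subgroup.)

18

Each element a generates a cyclic subgroup ⟨a⟩; distinct elements may generate the same one (a cyclic group of order d has φ(d) generators).
Cyclic subgroups by order — order 1: 1; order 2: 13; order 3: 1; order 4: 1; order 6: 1; order 12: 1.
Total: 18.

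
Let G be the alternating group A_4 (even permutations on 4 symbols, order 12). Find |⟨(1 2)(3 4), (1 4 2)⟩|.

12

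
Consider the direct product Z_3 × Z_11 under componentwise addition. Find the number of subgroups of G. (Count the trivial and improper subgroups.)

4

|G| = 33, so by Lagrange every subgroup order divides 33. Divisors: 1, 3, 11, 33.
Subgroups by order — order 1: 1; order 3: 1; order 11: 1; order 33: 1.
Total: 1 + 1 + 1 + 1 = 4.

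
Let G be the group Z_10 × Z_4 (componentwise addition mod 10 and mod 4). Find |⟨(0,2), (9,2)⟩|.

20

|⟨(0,2)⟩| = 2 and |⟨(9,2)⟩| = 10, so |H| is a multiple of lcm(2, 10) = 10 and divides |G| = 40.
Closing under the operation: H = {(0,0), (0,2), (1,0), (1,2), (2,0), (2,2), (3,0), (3,2), (4,0), (4,2), (5,0), (5,2), (6,0), (6,2), (7,0), (7,2), (8,0), (8,2), (9,0), (9,2)}, so |H| = 20.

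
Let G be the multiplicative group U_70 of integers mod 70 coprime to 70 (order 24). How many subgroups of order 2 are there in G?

3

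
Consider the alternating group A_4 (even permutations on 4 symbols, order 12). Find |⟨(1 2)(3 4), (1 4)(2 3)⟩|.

|⟨(1 2)(3 4)⟩| = 2 and |⟨(1 4)(2 3)⟩| = 2, so |H| is a multiple of lcm(2, 2) = 2 and divides |G| = 12.
Closing under the operation: H = {e, (1 2)(3 4), (1 3)(2 4), (1 4)(2 3)}, so |H| = 4.

4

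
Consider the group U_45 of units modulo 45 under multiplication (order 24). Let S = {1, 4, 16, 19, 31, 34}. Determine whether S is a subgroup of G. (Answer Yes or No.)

|S| = 6 divides |G| = 24, consistent with Lagrange.
S contains the identity, every element's inverse is in S, and S is closed under ·: it is a subgroup.
In fact S = ⟨34⟩.

Yes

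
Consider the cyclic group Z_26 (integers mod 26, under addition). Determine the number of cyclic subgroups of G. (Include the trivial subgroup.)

4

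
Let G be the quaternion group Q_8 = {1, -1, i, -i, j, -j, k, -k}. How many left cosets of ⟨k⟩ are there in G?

2

|⟨k⟩| = 4 and |G| = 8.
By Lagrange, [G : H] = |G|/|H| = 8/4 = 2.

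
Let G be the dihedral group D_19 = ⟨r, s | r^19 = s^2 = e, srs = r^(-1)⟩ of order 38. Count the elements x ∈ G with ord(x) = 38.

0

No element of G has order 38 (even though 38 | 38).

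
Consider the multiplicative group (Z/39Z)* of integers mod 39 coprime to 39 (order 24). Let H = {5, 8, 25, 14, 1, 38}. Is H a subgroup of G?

Closure fails: 5 · 38 = 34 ∉ H. So H is not a subgroup.

No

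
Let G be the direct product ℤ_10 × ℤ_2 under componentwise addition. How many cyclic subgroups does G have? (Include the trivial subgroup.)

Each element a generates a cyclic subgroup ⟨a⟩; distinct elements may generate the same one (a cyclic group of order d has φ(d) generators).
Cyclic subgroups by order — order 1: 1; order 2: 3; order 5: 1; order 10: 3.
Total: 8.

8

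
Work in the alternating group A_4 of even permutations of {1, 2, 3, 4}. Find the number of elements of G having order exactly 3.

The elements of order 3 are: (2 3 4), (2 4 3), (1 2 3), (1 2 4), (1 3 2), (1 3 4), (1 4 2), (1 4 3).
That's 8.

8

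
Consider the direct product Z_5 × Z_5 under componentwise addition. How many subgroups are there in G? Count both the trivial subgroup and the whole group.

8

|G| = 25, so by Lagrange every subgroup order divides 25. Divisors: 1, 5, 25.
Subgroups by order — order 1: 1; order 5: 6; order 25: 1.
Total: 1 + 6 + 1 = 8.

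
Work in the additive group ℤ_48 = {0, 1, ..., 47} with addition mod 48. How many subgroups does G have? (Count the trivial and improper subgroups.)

10

Subgroups of the cyclic group ℤ_48 correspond bijectively to divisors of 48.
Divisors of 48: 1, 2, 3, 4, 6, 8, 12, 16, 24, 48.
So ℤ_48 has 10 subgroups.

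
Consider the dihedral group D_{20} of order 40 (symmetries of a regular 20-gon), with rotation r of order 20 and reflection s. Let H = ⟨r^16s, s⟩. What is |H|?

10

|⟨r^16s⟩| = 2 and |⟨s⟩| = 2, so |H| is a multiple of lcm(2, 2) = 2 and divides |G| = 40.
Closing under the operation: H = {e, r^4, r^8, r^12, r^16, s, r^4s, r^8s, r^12s, r^16s}, so |H| = 10.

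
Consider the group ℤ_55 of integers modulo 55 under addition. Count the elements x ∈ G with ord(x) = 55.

In a cyclic group of order 55, the number of elements of order d (for d | 55) is φ(d).
φ(55) = 40.

40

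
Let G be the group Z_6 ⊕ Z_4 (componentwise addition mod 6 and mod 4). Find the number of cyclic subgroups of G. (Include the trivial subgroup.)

A cyclic subgroup of order d is generated by each of its φ(d) elements of order d, so the cyclic subgroups of order d number (#elements of order d)/φ(d).
Cyclic subgroups by order — order 1: 1; order 2: 3; order 3: 1; order 4: 2; order 6: 3; order 12: 2.
Total: 12.

12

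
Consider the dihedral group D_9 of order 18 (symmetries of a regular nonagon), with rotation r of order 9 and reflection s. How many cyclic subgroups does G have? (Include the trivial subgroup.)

Each element a generates a cyclic subgroup ⟨a⟩; distinct elements may generate the same one (a cyclic group of order d has φ(d) generators).
Cyclic subgroups by order — order 1: 1; order 2: 9; order 3: 1; order 9: 1.
Total: 12.

12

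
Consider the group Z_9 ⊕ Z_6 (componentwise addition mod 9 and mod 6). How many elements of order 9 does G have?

An element (a,b) has order lcm(ord(a), ord(b)); count pairs with lcm equal to 9.
Enumerating gives 18 such elements.

18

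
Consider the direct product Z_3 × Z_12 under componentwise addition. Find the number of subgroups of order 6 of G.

4

|G| = 36 and 6 | 36, so subgroups of order 6 are possible by Lagrange.
The subgroups of order 6 are: {(0,0), (0,2), (0,4), (0,6), (0,8), (0,10)}; {(0,0), (0,6), (1,0), (1,6), (2,0), (2,6)}; {(0,0), (0,6), (1,4), (1,10), (2,2), (2,8)}; {(0,0), (0,6), (1,2), (1,8), (2,4), (2,10)}.
So G has 4 subgroups of order 6.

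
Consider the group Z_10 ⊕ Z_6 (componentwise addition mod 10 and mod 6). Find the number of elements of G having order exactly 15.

8

An element (a,b) has order lcm(ord(a), ord(b)); count pairs with lcm equal to 15.
Enumerating gives 8 such elements.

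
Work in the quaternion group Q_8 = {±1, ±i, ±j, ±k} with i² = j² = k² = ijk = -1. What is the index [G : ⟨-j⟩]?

|⟨-j⟩| = 4 and |G| = 8.
By Lagrange, [G : H] = |G|/|H| = 8/4 = 2.

2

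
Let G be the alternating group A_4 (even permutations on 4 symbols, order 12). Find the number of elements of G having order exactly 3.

8

The elements of order 3 are: (2 3 4), (2 4 3), (1 2 3), (1 2 4), (1 3 2), (1 3 4), (1 4 2), (1 4 3).
That's 8.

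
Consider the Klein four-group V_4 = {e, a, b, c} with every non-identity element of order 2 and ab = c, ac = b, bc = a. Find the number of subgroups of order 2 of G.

|G| = 4 and 2 | 4, so subgroups of order 2 are possible by Lagrange.
The subgroups of order 2 are: {e, a}; {e, b}; {e, c}.
So G has 3 subgroups of order 2.

3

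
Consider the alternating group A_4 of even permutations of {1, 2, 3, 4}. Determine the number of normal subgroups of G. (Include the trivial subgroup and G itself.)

3

G has 10 subgroups. Checking conjugation-invariance by order — order 1: 1/1 normal; order 2: 0/3 normal; order 3: 0/4 normal; order 4: 1/1 normal; order 12: 1/1 normal.
Total normal subgroups: 3.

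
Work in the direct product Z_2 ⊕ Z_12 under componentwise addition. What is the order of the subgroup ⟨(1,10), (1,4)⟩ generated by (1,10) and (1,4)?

12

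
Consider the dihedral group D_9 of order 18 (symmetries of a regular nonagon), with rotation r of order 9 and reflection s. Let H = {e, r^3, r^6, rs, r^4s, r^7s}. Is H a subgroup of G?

|H| = 6 divides |G| = 18, consistent with Lagrange.
H contains the identity, every element's inverse is in H, and H is closed under ·: it is a subgroup.

Yes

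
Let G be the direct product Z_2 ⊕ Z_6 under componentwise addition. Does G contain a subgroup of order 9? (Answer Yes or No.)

No

9 does not divide |G| = 12, so by Lagrange no subgroup of order 9 exists.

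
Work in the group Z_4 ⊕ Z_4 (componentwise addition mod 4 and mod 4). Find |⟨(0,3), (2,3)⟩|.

8

|⟨(0,3)⟩| = 4 and |⟨(2,3)⟩| = 4, so |H| is a multiple of lcm(4, 4) = 4 and divides |G| = 16.
Closing under the operation: H = {(0,0), (0,1), (0,2), (0,3), (2,0), (2,1), (2,2), (2,3)}, so |H| = 8.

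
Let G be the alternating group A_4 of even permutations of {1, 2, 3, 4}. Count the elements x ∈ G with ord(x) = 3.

The elements of order 3 are: (2 3 4), (2 4 3), (1 2 3), (1 2 4), (1 3 2), (1 3 4), (1 4 2), (1 4 3).
That's 8.

8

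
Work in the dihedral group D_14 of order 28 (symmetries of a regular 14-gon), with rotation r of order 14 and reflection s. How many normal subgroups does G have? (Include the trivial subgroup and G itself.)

G has 28 subgroups. Checking conjugation-invariance by order — order 1: 1/1 normal; order 2: 1/15 normal; order 4: 0/7 normal; order 7: 1/1 normal; order 14: 3/3 normal; order 28: 1/1 normal.
Total normal subgroups: 7.

7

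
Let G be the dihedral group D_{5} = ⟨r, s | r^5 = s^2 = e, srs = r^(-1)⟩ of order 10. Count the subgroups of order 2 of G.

|G| = 10 and 2 | 10, so subgroups of order 2 are possible by Lagrange.
The subgroups of order 2 are: {e, r^2s}; {e, r^3s}; {e, r^4s}; {e, rs}; … (5 in all).
So G has 5 subgroups of order 2.

5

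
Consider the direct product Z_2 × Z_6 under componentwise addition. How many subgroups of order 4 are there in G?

1

|G| = 12 and 4 | 12, so subgroups of order 4 are possible by Lagrange.
The subgroups of order 4 are: {(0,0), (0,3), (1,0), (1,3)}.
So G has 1 subgroup of order 4.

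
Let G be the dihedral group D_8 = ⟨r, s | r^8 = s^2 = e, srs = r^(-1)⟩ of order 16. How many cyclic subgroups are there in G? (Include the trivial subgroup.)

12

A cyclic subgroup of order d is generated by each of its φ(d) elements of order d, so the cyclic subgroups of order d number (#elements of order d)/φ(d).
Cyclic subgroups by order — order 1: 1; order 2: 9; order 4: 1; order 8: 1.
Total: 12.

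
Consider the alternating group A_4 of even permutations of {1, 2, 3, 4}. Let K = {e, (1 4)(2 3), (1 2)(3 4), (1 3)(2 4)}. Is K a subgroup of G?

Yes

|K| = 4 divides |G| = 12, consistent with Lagrange.
K contains the identity, every element's inverse is in K, and K is closed under ∘: it is a subgroup.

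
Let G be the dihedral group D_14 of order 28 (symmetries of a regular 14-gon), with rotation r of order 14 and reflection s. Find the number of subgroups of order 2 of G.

15

|G| = 28 and 2 | 28, so subgroups of order 2 are possible by Lagrange.
The subgroups of order 2 are: {e, r^10s}; {e, r^11s}; {e, r^12s}; {e, r^13s}; … (15 in all).
So G has 15 subgroups of order 2.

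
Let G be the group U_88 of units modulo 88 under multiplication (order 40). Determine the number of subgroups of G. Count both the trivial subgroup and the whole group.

|G| = 40, so by Lagrange every subgroup order divides 40. Divisors: 1, 2, 4, 5, 8, 10, 20, 40.
Subgroups by order — order 1: 1; order 2: 7; order 4: 7; order 5: 1; order 8: 1; order 10: 7; order 20: 7; order 40: 1.
Total: 1 + 7 + 7 + 1 + 1 + 7 + 7 + 1 = 32.

32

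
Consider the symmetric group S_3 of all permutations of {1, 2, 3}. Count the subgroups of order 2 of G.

|G| = 6 and 2 | 6, so subgroups of order 2 are possible by Lagrange.
The subgroups of order 2 are: {e, (1 2)}; {e, (1 3)}; {e, (2 3)}.
So G has 3 subgroups of order 2.

3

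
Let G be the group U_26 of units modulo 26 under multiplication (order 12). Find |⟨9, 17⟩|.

6

|⟨9⟩| = 3 and |⟨17⟩| = 6, so |H| is a multiple of lcm(3, 6) = 6 and divides |G| = 12.
Closing under the operation: H = {1, 3, 9, 17, 23, 25}, so |H| = 6.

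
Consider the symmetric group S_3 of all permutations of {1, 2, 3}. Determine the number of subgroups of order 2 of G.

3

|G| = 6 and 2 | 6, so subgroups of order 2 are possible by Lagrange.
The subgroups of order 2 are: {e, (1 2)}; {e, (1 3)}; {e, (2 3)}.
So G has 3 subgroups of order 2.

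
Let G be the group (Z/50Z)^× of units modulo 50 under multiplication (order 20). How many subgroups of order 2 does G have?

|G| = 20 and 2 | 20, so subgroups of order 2 are possible by Lagrange.
The subgroups of order 2 are: {1, 49}.
So G has 1 subgroup of order 2.

1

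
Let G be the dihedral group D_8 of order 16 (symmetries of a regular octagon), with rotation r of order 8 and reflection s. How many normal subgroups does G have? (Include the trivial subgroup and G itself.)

7

G has 19 subgroups. Checking conjugation-invariance by order — order 1: 1/1 normal; order 2: 1/9 normal; order 4: 1/5 normal; order 8: 3/3 normal; order 16: 1/1 normal.
Total normal subgroups: 7.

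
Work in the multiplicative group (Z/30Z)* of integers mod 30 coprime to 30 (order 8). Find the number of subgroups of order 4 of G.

|G| = 8 and 4 | 8, so subgroups of order 4 are possible by Lagrange.
The subgroups of order 4 are: {1, 11, 19, 29}; {1, 7, 13, 19}; {1, 17, 19, 23}.
So G has 3 subgroups of order 4.

3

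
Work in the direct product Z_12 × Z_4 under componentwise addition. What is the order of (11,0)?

12

The order of (11,0) in Z_12 × Z_4 is lcm(ord(11) in Z_12, ord(0) in Z_4).
ord(11) = 12 and ord(0) = 1, so |⟨(11,0)⟩| = lcm(12, 1) = 12.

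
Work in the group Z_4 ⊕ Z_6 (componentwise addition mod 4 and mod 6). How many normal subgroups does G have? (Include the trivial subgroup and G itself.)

16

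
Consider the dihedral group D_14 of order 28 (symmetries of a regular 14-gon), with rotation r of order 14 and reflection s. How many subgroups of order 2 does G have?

15

|G| = 28 and 2 | 28, so subgroups of order 2 are possible by Lagrange.
The subgroups of order 2 are: {e, r^10s}; {e, r^11s}; {e, r^12s}; {e, r^13s}; … (15 in all).
So G has 15 subgroups of order 2.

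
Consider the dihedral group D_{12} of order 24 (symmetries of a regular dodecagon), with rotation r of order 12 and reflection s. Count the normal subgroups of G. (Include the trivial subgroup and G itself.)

9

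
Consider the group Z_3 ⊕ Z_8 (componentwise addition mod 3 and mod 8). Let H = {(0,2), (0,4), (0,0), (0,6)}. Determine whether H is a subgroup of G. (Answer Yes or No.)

Yes

|H| = 4 divides |G| = 24, consistent with Lagrange.
H contains the identity, every element's inverse is in H, and H is closed under +: it is a subgroup.
In fact H = ⟨(0,2)⟩.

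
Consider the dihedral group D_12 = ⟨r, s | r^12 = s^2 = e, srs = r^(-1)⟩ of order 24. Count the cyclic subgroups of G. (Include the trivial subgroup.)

18

A cyclic subgroup of order d is generated by each of its φ(d) elements of order d, so the cyclic subgroups of order d number (#elements of order d)/φ(d).
Cyclic subgroups by order — order 1: 1; order 2: 13; order 3: 1; order 4: 1; order 6: 1; order 12: 1.
Total: 18.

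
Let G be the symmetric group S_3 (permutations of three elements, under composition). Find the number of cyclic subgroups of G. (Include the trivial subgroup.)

5

A cyclic subgroup of order d is generated by each of its φ(d) elements of order d, so the cyclic subgroups of order d number (#elements of order d)/φ(d).
Cyclic subgroups by order — order 1: 1; order 2: 3; order 3: 1.
Total: 5.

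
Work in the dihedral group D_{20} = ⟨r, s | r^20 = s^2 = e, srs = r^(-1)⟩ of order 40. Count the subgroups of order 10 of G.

|G| = 40 and 10 | 40, so subgroups of order 10 are possible by Lagrange.
The subgroups of order 10 are: {e, r^2, r^4, r^6, r^8, r^10, r^12, r^14, r^16, r^18}; {e, r^4, r^8, r^12, r^16, r^2s, r^6s, r^10s, r^14s, r^18s}; {e, r^4, r^8, r^12, r^16, r^3s, r^7s, r^11s, r^15s, r^19s}; {e, r^4, r^8, r^12, r^16, s, r^4s, r^8s, r^12s, r^16s}; … (5 in all).
So G has 5 subgroups of order 10.

5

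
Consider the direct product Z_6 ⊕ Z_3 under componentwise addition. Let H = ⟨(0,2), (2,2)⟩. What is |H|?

9

|⟨(0,2)⟩| = 3 and |⟨(2,2)⟩| = 3, so |H| is a multiple of lcm(3, 3) = 3 and divides |G| = 18.
Closing under the operation: H = {(0,0), (0,1), (0,2), (2,0), (2,1), (2,2), (4,0), (4,1), (4,2)}, so |H| = 9.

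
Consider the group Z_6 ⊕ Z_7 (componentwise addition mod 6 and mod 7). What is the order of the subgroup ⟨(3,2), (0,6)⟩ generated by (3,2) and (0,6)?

14

|⟨(3,2)⟩| = 14 and |⟨(0,6)⟩| = 7, so |H| is a multiple of lcm(14, 7) = 14 and divides |G| = 42.
Closing under the operation: H = {(0,0), (0,1), (0,2), (0,3), (0,4), (0,5), (0,6), (3,0), (3,1), (3,2), (3,3), (3,4), (3,5), (3,6)}, so |H| = 14.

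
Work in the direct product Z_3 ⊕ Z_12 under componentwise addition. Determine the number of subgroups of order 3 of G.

|G| = 36 and 3 | 36, so subgroups of order 3 are possible by Lagrange.
The subgroups of order 3 are: {(0,0), (0,4), (0,8)}; {(0,0), (1,0), (2,0)}; {(0,0), (1,4), (2,8)}; {(0,0), (1,8), (2,4)}.
So G has 4 subgroups of order 3.

4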